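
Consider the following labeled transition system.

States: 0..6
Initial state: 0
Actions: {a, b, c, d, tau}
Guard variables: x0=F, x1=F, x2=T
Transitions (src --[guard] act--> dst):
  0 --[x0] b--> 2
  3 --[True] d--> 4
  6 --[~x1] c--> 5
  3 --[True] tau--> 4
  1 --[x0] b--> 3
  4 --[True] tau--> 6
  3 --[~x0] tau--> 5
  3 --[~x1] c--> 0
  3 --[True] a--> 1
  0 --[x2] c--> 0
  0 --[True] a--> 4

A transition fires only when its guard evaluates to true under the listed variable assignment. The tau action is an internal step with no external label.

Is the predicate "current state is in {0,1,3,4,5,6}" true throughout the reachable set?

Answer: INVARIANT HOLDS

Trace:
Allowed set {0,1,3,4,5,6}
Reach set: {0,4,5,6}
  0: ok
  4: ok
  5: ok
  6: ok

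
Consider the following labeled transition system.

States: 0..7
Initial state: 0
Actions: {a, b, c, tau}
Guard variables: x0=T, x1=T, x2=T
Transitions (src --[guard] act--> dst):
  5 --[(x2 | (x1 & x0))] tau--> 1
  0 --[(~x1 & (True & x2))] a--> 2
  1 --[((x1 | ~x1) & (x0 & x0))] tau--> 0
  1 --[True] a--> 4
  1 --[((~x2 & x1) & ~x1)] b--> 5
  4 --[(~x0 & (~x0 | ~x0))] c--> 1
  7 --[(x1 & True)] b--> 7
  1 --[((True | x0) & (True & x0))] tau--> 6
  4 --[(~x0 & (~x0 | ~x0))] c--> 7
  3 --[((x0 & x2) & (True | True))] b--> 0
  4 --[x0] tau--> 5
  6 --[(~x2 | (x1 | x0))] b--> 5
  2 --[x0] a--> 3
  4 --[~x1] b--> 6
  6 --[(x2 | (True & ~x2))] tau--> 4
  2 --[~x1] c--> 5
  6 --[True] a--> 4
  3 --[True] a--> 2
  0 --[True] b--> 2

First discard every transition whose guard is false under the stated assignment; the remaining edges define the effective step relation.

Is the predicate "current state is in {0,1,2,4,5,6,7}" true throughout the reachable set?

Answer: INVARIANT VIOLATED at state 3

Analysis:
Allowed set {0,1,2,4,5,6,7}
Reach set: {0,2,3}
  0: safe
  2: safe
  3: outside
reach 3 via b·a — violates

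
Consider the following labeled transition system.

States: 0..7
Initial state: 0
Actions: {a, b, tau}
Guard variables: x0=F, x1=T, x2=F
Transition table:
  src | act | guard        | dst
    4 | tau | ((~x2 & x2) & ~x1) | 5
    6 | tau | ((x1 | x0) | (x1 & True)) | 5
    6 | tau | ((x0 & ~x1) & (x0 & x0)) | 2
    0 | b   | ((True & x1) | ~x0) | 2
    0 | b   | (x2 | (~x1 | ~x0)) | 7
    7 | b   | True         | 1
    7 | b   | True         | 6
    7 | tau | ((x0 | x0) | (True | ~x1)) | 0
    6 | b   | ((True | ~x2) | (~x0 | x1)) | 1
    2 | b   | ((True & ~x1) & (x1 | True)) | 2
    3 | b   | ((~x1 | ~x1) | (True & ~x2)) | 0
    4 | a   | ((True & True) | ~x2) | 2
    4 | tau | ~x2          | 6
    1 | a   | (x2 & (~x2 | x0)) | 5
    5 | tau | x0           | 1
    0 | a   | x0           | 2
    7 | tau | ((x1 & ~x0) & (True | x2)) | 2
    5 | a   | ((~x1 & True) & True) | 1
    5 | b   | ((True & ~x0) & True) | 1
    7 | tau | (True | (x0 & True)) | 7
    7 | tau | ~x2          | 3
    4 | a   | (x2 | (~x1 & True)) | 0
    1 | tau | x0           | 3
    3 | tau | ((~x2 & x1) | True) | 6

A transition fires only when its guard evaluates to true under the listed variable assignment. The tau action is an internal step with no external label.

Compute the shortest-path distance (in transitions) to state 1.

Answer: 2

Working:
Layered search for 1:
  Layer 0: {0}
  Layer 1: {2,7}
  Layer 2: {1,3,6}
first hit 1 at d=2 via b·b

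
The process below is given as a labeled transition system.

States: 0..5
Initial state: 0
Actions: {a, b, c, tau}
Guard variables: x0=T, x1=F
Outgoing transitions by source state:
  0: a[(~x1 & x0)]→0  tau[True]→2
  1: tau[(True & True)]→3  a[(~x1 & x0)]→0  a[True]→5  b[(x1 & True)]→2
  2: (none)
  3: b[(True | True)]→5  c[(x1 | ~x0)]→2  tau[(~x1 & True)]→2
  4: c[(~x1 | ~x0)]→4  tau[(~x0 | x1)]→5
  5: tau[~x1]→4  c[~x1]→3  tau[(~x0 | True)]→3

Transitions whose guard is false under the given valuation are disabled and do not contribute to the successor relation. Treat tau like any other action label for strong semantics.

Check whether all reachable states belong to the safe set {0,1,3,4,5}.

Allowed set {0,1,3,4,5}
Reachable = {0,2}
  0: ok
  2: outside
witness against invariant: tau → 2

Answer: INVARIANT VIOLATED at state 2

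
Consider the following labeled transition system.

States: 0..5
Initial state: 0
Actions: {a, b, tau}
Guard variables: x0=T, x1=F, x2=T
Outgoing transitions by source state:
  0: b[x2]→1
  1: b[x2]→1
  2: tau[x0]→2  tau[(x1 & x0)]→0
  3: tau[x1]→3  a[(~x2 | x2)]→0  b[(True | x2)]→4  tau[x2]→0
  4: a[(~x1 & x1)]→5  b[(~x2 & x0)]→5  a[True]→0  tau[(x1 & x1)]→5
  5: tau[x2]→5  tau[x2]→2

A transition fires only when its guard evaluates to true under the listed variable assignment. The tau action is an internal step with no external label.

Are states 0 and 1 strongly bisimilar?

Bisimulation quotient by refinement:
  π0 = {{0,1,2,3,4,5}}
  π1 = {{0,1},{2,5},{3},{4}}
stable after 2 split(s): 4 block(s)
class of 0: {0,1}; class of 1: {0,1}

Answer: BISIMILAR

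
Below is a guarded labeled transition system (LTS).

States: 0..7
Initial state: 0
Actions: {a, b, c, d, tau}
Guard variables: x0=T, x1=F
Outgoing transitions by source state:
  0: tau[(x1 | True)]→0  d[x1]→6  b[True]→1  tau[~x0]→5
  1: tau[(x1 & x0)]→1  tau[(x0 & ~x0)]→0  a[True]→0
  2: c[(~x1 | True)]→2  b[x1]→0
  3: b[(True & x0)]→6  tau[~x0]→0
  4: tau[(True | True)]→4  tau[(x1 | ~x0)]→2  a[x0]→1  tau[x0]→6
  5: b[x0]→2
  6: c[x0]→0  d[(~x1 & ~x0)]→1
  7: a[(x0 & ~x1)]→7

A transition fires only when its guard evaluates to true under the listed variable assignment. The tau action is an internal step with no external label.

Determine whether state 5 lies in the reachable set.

Answer: UNREACHABLE

Trace:
After dropping false guards: 11 live edges.
L0 = {0}
L1 = {1}  cumulative {0,1}
R = {0,1}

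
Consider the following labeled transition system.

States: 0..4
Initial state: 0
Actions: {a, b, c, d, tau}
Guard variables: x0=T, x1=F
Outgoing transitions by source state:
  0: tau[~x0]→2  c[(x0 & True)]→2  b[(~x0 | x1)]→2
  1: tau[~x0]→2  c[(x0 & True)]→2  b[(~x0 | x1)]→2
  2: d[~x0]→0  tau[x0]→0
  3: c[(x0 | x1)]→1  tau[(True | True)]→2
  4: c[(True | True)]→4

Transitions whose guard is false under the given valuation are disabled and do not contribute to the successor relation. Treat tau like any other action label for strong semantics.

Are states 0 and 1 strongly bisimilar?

Answer: BISIMILAR

Working:
Refine partition for ~:
  P[0] = {{0,1,2,3,4}}
  P[1] = {{0,1,4},{2},{3}}
  P[2] = {{0,1},{2},{3},{4}}
Fixed point at round 3; 4 class(es).
0∈{0,1}, 1∈{0,1}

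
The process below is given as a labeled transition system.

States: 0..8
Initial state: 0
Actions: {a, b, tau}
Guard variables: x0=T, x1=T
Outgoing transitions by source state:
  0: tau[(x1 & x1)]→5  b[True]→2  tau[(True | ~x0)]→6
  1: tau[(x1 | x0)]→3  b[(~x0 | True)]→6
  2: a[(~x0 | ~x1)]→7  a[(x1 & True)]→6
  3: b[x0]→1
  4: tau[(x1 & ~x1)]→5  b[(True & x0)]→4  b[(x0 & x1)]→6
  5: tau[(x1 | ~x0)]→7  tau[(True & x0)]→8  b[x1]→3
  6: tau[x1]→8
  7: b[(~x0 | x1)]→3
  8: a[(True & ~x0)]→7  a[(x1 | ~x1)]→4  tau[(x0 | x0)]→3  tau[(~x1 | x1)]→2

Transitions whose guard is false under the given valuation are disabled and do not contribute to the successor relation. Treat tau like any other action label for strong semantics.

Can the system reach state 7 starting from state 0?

Guard filter leaves 17 enabled edge(s).
L0 = {0}
L1 = {2,5,6}  cumulative {0,2,5,6}
L2 = {3,7,8}  cumulative {0,2,3,5,6,7,8}
L3 = {1,4}  cumulative {0,1,2,3,4,5,6,7,8}
Reach set: {0,1,2,3,4,5,6,7,8}
Path to 7: tau·tau

Answer: REACHABLE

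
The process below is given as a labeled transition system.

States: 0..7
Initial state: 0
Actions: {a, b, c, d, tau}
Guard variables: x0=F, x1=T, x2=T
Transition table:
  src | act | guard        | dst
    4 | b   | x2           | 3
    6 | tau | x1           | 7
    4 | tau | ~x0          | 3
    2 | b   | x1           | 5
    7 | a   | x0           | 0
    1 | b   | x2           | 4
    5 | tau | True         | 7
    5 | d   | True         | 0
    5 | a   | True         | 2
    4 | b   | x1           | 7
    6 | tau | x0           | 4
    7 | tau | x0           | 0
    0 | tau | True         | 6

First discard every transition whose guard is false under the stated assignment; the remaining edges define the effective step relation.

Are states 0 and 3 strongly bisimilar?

Compute ~ classes (split until stable):
  P[0] = {{0,1,2,3,4,5,6,7}}
  P[1] = {{0,6},{1,2},{3,7},{4},{5}}
  P[2] = {{0},{1},{2},{3,7},{4},{5},{6}}
7 equivalence class(es) (converged in 3)
0∈{0}, 3∈{3,7}

Answer: NOT BISIMILAR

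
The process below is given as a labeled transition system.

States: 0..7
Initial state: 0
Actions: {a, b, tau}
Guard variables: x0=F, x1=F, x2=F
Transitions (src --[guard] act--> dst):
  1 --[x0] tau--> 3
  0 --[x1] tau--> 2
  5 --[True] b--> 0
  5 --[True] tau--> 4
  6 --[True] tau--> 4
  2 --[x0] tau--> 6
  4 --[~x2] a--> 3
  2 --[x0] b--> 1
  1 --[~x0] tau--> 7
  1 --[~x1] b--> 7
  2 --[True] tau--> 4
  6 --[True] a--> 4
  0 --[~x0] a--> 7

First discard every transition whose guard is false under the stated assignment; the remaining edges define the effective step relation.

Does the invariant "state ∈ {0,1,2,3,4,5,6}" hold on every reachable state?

Inv-set: {0,1,2,3,4,5,6}
R = {0,7}
  0: safe
  7: outside
counterexample path to 7: a

Answer: INVARIANT VIOLATED at state 7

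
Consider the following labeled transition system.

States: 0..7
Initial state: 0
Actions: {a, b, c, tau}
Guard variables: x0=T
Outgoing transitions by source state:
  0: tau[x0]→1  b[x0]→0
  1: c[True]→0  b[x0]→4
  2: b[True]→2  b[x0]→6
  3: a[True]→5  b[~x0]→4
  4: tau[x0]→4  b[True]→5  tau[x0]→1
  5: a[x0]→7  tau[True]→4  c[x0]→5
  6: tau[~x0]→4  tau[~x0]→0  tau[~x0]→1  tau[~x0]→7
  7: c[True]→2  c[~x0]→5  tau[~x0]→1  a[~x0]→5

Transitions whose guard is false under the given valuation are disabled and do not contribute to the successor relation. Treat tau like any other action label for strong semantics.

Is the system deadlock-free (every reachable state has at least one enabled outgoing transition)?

Reach set: {0,1,2,4,5,6,7}
  0: b→0  tau→1  [2 out]
  1: b→4  c→0  [2 out]
  2: b→2  b→6  [2 out]
  4: b→5  tau→1  tau→4  [3 out]
  5: a→7  c→5  tau→4  [3 out]
  6: ∅  [deadlock]
  7: c→2  [1 out]
Path to 6: tau·b·b·a·c·b

Answer: DEADLOCK at state 6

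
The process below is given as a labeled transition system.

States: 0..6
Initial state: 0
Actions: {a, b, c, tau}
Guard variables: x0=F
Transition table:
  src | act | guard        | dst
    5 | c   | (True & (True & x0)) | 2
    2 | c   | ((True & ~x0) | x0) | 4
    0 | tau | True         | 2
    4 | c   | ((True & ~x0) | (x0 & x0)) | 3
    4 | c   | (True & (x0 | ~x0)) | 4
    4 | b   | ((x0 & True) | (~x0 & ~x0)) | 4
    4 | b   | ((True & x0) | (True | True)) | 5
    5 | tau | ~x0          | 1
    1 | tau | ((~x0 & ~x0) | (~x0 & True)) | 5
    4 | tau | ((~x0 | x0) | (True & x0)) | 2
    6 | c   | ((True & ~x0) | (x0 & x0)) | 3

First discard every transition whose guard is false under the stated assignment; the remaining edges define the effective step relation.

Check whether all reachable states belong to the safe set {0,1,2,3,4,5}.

Safe = {0,1,2,3,4,5}
Reach set: {0,1,2,3,4,5}
  0: ok
  1: ok
  2: ok
  3: ok
  4: ok
  5: ok

Answer: INVARIANT HOLDS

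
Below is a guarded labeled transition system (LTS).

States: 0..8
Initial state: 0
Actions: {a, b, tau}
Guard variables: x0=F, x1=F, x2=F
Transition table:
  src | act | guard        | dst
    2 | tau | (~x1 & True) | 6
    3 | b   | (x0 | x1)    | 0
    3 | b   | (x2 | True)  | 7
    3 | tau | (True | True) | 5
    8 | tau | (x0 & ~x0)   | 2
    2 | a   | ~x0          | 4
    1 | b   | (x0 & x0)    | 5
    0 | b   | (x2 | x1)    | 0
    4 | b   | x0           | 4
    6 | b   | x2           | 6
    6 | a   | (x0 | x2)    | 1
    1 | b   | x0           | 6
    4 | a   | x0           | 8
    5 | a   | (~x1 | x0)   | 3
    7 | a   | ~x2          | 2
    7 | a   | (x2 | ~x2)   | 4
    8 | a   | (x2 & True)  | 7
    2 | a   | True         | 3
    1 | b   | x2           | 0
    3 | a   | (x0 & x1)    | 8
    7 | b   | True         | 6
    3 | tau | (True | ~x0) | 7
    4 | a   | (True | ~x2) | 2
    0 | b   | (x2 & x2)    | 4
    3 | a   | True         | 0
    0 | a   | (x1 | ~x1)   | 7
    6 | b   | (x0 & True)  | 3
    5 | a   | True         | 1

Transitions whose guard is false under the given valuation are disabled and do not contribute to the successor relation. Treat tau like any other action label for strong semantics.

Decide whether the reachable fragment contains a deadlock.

Answer: DEADLOCK at state 1

Working:
Reachable = {0,1,2,3,4,5,6,7}
  0: a→7  [deg 1]
  1: ∅  [STUCK]
  2: a→3  a→4  tau→6  [deg 3]
  3: a→0  b→7  tau→5  tau→7  [deg 4]
  4: a→2  [deg 1]
  5: a→1  a→3  [deg 2]
  6: ∅  [STUCK]
  7: a→2  a→4  b→6  [deg 3]
witness 1: a·a·a·tau·a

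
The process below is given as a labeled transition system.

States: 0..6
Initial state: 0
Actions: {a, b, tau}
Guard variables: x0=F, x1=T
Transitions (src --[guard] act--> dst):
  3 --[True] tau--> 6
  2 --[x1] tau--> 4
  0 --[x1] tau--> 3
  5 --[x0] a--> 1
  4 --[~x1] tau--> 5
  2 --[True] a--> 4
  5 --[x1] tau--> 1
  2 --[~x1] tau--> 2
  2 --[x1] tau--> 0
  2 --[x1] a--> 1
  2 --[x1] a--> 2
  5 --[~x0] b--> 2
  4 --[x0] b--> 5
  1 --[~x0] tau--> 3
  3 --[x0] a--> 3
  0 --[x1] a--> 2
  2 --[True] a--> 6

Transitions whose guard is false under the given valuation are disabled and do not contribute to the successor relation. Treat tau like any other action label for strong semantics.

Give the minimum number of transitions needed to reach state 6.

Answer: 2

Working:
Layered search for 6:
  L0 = {0}
  L1 = {2,3}
  L2 = {1,4,6}
6 enters at depth 2; path a·a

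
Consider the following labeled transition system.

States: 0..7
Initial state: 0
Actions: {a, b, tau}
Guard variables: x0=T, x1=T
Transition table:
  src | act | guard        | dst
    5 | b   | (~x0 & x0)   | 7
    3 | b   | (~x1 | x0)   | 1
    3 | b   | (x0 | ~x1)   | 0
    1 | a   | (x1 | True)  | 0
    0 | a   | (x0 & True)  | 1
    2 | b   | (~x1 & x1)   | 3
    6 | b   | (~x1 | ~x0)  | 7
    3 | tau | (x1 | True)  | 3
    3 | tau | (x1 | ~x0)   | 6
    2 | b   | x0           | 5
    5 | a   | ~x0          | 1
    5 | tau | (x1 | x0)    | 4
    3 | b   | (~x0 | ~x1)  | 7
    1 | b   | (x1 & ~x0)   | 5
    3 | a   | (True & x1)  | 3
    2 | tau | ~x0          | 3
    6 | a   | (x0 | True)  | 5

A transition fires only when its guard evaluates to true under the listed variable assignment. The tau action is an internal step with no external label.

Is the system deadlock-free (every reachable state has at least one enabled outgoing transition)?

Answer: DEADLOCK-FREE

Working:
R = {0,1}
  0: a→1  [1 exit(s)]
  1: a→0  [1 exit(s)]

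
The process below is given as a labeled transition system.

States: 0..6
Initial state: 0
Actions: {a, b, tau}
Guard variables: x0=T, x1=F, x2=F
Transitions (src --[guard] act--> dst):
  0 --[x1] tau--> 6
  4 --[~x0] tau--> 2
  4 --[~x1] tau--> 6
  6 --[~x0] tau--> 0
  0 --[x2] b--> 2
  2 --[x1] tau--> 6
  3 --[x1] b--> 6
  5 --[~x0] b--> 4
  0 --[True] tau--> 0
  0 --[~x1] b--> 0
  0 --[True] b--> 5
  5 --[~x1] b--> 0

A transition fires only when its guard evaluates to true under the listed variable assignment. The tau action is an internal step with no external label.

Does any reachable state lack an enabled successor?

R = {0,5}
  0: b→0  b→5  tau→0  [deg 3]
  5: b→0  [deg 1]

Answer: DEADLOCK-FREE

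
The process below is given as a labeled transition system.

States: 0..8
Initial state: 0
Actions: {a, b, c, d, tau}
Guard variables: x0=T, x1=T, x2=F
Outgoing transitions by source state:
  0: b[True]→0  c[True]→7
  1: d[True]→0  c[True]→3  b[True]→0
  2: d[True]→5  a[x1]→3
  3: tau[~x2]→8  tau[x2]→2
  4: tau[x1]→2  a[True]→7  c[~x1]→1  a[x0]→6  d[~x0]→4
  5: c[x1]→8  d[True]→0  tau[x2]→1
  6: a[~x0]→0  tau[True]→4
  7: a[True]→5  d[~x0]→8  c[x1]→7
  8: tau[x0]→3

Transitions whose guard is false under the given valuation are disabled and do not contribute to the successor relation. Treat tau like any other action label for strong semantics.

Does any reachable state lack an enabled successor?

Reachable = {0,3,5,7,8}
  0: b→0  c→7  [deg 2]
  3: tau→8  [deg 1]
  5: c→8  d→0  [deg 2]
  7: a→5  c→7  [deg 2]
  8: tau→3  [deg 1]

Answer: DEADLOCK-FREE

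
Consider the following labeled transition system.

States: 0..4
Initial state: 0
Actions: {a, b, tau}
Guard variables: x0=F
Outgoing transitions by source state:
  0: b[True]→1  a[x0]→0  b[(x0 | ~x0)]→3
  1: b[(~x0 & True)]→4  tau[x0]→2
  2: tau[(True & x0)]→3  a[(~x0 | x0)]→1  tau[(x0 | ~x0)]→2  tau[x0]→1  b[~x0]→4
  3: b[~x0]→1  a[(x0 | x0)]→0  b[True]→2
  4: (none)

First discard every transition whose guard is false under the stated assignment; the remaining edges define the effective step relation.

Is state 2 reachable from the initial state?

Answer: REACHABLE

Working:
After dropping false guards: 8 live edges.
L0 = {0}
L1 = {1,3}  total {0,1,3}
L2 = {2,4}  total {0,1,2,3,4}
Reach set: {0,1,2,3,4}
Path to 2: b·b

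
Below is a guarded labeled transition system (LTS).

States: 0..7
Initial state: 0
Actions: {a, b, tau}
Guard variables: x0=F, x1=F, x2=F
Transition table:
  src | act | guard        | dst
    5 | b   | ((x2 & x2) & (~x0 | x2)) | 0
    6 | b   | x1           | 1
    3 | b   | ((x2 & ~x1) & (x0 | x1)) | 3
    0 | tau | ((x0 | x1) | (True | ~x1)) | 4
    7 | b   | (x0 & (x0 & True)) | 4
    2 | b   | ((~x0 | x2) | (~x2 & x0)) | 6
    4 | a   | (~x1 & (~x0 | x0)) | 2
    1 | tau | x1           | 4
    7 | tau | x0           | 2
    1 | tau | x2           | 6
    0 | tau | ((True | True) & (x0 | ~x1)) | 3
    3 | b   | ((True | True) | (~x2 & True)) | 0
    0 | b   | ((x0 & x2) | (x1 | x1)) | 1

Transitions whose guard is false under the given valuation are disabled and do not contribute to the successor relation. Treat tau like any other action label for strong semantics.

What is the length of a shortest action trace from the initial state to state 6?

Breadth-first toward 6:
  depth 0: {0}
  depth 1: {3,4}
  depth 2: {2}
  depth 3: {6}
6 enters at depth 3; path tau·a·b

Answer: 3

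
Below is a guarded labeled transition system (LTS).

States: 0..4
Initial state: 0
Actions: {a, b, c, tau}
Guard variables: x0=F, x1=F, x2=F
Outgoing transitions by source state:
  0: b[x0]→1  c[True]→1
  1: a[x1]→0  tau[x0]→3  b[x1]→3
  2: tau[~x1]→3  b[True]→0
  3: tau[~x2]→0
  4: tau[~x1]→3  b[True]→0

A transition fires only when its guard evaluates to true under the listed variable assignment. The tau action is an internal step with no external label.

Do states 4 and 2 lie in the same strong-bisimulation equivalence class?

Answer: BISIMILAR

Trace:
Refine partition for ~:
  round 0: {{0,1,2,3,4}}
  round 1: {{0},{1},{2,4},{3}}
stable after 2 split(s): 4 block(s)
[4]={2,4}  [2]={2,4}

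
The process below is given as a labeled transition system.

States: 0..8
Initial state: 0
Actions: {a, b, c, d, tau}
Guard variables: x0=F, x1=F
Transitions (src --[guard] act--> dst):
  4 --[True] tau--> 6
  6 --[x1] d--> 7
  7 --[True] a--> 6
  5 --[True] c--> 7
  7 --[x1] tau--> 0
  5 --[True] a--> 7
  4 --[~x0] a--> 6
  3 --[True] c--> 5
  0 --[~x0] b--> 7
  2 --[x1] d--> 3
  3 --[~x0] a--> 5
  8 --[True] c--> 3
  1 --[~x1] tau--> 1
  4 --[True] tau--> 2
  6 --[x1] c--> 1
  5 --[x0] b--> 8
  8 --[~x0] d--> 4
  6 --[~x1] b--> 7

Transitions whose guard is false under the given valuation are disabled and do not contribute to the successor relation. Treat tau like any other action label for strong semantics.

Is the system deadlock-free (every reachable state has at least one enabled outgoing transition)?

Reach set: {0,6,7}
  0: b→7  [deg 1]
  6: b→7  [deg 1]
  7: a→6  [deg 1]

Answer: DEADLOCK-FREE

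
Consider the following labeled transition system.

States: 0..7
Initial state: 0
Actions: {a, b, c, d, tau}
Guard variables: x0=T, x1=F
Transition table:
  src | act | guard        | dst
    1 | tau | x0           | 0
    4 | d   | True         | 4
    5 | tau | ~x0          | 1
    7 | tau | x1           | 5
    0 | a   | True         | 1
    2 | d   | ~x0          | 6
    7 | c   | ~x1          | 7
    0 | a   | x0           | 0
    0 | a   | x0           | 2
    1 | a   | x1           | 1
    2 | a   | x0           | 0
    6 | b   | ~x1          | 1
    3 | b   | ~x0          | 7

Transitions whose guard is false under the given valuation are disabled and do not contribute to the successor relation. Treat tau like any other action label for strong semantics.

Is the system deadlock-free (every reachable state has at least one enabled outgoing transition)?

Reachable = {0,1,2}
  0: a→0  a→1  a→2  [deg 3]
  1: tau→0  [deg 1]
  2: a→0  [deg 1]

Answer: DEADLOCK-FREE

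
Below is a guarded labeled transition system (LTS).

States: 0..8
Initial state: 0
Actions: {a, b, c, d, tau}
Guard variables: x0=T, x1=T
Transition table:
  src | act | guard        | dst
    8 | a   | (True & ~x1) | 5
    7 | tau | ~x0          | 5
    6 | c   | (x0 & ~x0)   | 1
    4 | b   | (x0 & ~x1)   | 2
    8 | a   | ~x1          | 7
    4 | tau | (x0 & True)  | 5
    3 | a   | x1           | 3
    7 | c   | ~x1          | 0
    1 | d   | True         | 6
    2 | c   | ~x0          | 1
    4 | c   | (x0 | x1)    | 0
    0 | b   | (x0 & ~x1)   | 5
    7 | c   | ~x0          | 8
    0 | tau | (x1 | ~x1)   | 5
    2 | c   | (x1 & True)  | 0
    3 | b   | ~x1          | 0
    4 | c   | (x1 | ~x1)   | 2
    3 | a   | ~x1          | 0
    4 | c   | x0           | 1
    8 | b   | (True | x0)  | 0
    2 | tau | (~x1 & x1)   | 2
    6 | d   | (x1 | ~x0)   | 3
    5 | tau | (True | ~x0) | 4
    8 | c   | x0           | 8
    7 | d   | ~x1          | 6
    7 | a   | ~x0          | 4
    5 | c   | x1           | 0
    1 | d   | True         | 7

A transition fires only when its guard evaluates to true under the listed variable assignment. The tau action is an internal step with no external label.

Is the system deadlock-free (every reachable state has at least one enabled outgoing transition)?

Answer: DEADLOCK at state 7

Working:
Reach set: {0,1,2,3,4,5,6,7}
  0: tau→5  [deg 1]
  1: d→6  d→7  [deg 2]
  2: c→0  [deg 1]
  3: a→3  [deg 1]
  4: c→0  c→1  c→2  tau→5  [deg 4]
  5: c→0  tau→4  [deg 2]
  6: d→3  [deg 1]
  7: ∅  [no exit]
trace reaching 7: tau·tau·c·d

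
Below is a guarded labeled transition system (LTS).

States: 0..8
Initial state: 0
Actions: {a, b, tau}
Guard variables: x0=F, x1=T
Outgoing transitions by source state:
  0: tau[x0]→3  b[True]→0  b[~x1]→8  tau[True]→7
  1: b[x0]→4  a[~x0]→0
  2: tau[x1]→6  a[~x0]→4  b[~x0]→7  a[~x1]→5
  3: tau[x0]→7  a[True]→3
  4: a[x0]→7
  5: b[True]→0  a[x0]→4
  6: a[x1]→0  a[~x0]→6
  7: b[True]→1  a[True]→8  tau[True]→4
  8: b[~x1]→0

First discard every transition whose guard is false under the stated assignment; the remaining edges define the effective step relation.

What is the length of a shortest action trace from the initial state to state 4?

Breadth-first toward 4:
  L0 = {0}
  L1 = {7}
  L2 = {1,4,8}
4 enters at depth 2; path tau·tau

Answer: 2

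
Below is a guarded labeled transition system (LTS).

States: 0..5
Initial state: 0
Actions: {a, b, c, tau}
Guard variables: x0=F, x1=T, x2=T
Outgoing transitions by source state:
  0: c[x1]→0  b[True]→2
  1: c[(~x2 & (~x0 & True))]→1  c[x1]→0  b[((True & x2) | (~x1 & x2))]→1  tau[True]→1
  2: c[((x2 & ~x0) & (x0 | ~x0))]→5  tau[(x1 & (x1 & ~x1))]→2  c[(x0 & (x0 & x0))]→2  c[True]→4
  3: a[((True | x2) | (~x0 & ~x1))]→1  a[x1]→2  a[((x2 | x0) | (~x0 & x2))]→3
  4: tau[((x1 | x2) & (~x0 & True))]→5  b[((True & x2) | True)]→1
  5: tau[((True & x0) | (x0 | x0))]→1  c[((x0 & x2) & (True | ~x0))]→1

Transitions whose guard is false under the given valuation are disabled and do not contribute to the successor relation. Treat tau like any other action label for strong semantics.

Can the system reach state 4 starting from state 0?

12 transition(s) survive guard evaluation.
Layer 0: {0}
Layer 1: {2}  total {0,2}
Layer 2: {4,5}  total {0,2,4,5}
Layer 3: {1}  total {0,1,2,4,5}
Reachable = {0,1,2,4,5}
trace reaching 4: b·c

Answer: REACHABLE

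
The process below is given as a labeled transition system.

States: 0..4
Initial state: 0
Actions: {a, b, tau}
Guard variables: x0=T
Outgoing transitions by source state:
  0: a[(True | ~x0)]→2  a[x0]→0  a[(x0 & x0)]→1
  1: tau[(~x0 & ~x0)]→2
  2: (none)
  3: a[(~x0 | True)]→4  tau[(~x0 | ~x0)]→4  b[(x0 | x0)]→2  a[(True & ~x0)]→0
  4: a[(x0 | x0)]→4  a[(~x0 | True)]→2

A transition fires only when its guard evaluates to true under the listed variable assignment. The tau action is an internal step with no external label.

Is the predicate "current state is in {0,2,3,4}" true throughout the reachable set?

Inv-set: {0,2,3,4}
R = {0,1,2}
  0: ✓
  1: outside
  2: ✓
counterexample path to 1: a

Answer: INVARIANT VIOLATED at state 1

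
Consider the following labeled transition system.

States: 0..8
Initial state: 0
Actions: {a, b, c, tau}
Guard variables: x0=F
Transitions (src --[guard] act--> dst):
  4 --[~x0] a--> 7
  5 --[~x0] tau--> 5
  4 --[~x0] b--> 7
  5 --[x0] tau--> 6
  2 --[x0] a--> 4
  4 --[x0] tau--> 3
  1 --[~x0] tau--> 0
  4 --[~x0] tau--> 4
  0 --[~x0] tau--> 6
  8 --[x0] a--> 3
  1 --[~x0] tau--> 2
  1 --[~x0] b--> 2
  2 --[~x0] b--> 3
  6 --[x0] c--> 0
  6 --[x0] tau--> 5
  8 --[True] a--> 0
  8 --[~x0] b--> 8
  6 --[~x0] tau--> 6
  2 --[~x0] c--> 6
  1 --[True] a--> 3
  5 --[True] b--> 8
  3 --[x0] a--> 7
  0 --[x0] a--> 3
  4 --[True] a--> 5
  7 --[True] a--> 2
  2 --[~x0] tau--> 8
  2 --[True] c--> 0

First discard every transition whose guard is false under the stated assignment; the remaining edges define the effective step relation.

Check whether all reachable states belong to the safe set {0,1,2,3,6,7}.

Safe = {0,1,2,3,6,7}
R = {0,6}
  0: ✓
  6: ✓

Answer: INVARIANT HOLDS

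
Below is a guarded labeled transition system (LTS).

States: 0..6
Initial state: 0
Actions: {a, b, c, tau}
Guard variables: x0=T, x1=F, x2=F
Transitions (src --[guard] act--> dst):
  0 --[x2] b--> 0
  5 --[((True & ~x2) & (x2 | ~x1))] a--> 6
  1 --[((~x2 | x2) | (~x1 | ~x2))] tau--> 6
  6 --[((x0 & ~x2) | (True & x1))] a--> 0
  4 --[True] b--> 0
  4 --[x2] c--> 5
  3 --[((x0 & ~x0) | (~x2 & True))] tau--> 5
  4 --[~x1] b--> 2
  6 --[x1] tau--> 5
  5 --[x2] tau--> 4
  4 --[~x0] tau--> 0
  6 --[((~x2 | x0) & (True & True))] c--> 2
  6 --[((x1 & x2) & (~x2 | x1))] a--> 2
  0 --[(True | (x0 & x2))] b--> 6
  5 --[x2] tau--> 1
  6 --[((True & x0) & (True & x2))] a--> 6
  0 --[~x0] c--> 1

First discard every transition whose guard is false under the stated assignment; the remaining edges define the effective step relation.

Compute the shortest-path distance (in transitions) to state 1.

Layered search for 1:
  Layer 0: {0}
  Layer 1: {6}
  Layer 2: {2}
1 never appears.

Answer: UNREACHABLE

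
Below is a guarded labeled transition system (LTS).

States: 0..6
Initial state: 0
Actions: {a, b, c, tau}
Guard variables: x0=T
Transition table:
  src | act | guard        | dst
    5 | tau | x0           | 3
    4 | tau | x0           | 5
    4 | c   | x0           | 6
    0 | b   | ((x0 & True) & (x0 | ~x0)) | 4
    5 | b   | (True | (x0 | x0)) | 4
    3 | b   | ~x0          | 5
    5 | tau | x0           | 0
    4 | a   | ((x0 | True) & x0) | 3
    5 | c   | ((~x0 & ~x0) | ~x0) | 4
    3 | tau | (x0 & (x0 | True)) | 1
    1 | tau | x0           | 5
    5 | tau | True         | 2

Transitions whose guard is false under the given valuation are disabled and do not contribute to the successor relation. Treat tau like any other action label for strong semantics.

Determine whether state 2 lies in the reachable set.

Answer: REACHABLE

Trace:
10 transition(s) survive guard evaluation.
depth 0: {0}
depth 1: {4}  total {0,4}
depth 2: {3,5,6}  total {0,3,4,5,6}
depth 3: {1,2}  total {0,1,2,3,4,5,6}
Reachable = {0,1,2,3,4,5,6}
witness 2: b·tau·tau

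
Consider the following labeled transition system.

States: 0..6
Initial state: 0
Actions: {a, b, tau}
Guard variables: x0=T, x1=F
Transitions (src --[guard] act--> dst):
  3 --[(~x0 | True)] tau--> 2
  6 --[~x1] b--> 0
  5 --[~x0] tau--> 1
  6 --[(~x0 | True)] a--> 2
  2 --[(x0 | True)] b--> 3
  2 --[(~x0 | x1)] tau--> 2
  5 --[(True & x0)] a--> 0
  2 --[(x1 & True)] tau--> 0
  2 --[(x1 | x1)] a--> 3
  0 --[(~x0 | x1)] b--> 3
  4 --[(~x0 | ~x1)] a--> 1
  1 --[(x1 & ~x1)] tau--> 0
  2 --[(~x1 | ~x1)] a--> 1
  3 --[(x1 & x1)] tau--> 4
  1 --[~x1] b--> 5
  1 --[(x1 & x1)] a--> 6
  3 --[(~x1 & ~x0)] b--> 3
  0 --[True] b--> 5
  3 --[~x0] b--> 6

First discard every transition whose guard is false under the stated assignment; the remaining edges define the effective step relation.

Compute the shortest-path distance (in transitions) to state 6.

BFS to 6:
  L0 = {0}
  L1 = {5}
6 never appears.

Answer: UNREACHABLE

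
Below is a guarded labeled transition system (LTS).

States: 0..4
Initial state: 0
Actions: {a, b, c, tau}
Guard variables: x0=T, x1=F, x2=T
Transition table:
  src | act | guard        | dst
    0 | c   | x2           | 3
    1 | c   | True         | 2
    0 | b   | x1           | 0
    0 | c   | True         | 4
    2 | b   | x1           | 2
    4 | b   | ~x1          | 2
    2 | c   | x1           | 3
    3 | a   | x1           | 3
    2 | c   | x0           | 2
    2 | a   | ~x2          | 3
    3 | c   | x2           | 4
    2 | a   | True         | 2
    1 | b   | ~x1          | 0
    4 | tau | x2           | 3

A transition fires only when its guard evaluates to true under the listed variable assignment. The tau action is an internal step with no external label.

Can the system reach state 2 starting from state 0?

Answer: REACHABLE

Working:
After dropping false guards: 9 live edges.
Layer 0: {0}
Layer 1: {3,4}  total {0,3,4}
Layer 2: {2}  total {0,2,3,4}
Reach set: {0,2,3,4}
Path to 2: c·b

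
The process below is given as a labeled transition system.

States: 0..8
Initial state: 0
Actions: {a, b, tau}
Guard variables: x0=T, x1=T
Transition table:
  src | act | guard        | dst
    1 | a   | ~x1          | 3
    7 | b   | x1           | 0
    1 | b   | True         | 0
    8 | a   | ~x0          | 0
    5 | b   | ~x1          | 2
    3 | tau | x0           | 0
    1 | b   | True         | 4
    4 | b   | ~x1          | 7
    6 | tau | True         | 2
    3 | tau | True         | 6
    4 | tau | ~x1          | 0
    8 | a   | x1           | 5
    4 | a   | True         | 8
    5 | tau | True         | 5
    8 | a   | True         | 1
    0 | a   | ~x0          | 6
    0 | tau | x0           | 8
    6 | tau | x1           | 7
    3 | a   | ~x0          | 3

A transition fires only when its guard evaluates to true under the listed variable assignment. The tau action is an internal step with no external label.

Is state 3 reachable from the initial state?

Answer: UNREACHABLE

Trace:
After dropping false guards: 12 live edges.
depth 0: {0}
depth 1: {8}  total {0,8}
depth 2: {1,5}  total {0,1,5,8}
depth 3: {4}  total {0,1,4,5,8}
Reachable = {0,1,4,5,8}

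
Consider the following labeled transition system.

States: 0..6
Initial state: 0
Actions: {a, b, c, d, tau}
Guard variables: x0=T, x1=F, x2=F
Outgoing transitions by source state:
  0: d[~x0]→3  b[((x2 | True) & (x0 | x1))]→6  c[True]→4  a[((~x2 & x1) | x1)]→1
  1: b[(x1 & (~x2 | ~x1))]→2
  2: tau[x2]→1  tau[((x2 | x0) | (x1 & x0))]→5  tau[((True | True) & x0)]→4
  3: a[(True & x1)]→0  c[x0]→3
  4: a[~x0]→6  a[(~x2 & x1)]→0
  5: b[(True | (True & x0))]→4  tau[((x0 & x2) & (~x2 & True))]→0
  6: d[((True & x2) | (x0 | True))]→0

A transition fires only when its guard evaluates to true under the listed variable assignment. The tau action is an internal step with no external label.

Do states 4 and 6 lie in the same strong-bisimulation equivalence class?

Answer: NOT BISIMILAR

Trace:
Bisimulation quotient by refinement:
  P[0] = {{0,1,2,3,4,5,6}}
  P[1] = {{0},{1,4},{2},{3},{5},{6}}
6 equivalence class(es) (converged in 2)
class of 4: {1,4}; class of 6: {6}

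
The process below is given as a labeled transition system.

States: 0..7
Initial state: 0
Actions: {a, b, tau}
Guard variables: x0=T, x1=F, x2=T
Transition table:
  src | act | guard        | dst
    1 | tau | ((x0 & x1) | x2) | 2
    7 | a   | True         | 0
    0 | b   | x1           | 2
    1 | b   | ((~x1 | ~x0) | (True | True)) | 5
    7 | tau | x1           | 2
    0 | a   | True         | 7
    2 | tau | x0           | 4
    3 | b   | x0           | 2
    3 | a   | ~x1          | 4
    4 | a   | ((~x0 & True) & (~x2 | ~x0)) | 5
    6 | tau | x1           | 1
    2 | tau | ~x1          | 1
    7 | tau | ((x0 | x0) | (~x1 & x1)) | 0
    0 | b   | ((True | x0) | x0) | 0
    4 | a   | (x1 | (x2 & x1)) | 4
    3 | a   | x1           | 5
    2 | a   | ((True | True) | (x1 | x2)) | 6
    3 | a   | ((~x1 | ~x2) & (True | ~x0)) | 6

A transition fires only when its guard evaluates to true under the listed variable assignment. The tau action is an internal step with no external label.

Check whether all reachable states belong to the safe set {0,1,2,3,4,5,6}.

Answer: INVARIANT VIOLATED at state 7

Working:
Allowed set {0,1,2,3,4,5,6}
R = {0,7}
  0: ok
  7: outside
reach 7 via a — violates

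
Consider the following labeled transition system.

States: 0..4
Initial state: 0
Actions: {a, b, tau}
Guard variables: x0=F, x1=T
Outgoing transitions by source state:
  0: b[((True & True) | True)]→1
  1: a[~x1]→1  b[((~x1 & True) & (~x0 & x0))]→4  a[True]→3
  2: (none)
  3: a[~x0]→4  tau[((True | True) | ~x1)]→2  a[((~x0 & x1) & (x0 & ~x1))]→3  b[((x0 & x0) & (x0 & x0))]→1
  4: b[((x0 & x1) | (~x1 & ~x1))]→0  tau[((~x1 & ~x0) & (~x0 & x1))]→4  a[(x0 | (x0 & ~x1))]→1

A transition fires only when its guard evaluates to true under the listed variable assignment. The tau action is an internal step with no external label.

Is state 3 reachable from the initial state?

Answer: REACHABLE

Working:
4 transition(s) survive guard evaluation.
Layer 0: {0}
Layer 1: {1}  now seen {0,1}
Layer 2: {3}  now seen {0,1,3}
Layer 3: {2,4}  now seen {0,1,2,3,4}
Reachable = {0,1,2,3,4}
witness 3: b·a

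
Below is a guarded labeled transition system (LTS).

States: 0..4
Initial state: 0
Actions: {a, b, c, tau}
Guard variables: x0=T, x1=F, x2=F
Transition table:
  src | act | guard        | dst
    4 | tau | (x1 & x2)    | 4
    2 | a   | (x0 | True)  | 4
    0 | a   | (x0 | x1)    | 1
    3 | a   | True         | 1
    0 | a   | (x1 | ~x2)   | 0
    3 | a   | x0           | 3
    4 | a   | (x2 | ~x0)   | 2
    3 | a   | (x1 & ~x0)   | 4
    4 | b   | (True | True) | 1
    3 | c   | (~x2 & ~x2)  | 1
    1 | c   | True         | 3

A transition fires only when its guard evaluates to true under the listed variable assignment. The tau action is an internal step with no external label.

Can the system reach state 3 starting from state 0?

After dropping false guards: 8 live edges.
Layer 0: {0}
Layer 1: {1}  total {0,1}
Layer 2: {3}  total {0,1,3}
Reachable = {0,1,3}
trace reaching 3: a·c

Answer: REACHABLE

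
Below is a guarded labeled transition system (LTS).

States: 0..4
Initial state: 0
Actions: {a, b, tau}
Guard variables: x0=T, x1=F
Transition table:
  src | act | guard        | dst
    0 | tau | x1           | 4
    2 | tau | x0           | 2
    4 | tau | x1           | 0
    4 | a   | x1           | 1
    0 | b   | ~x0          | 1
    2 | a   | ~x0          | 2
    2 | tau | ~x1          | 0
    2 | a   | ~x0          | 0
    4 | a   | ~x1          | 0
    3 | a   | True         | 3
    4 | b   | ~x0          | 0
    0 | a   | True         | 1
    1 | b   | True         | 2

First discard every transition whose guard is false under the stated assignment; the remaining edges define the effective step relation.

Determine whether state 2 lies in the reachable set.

Guard filter leaves 6 enabled edge(s).
depth 0: {0}
depth 1: {1}  total {0,1}
depth 2: {2}  total {0,1,2}
R = {0,1,2}
Path to 2: a·b

Answer: REACHABLE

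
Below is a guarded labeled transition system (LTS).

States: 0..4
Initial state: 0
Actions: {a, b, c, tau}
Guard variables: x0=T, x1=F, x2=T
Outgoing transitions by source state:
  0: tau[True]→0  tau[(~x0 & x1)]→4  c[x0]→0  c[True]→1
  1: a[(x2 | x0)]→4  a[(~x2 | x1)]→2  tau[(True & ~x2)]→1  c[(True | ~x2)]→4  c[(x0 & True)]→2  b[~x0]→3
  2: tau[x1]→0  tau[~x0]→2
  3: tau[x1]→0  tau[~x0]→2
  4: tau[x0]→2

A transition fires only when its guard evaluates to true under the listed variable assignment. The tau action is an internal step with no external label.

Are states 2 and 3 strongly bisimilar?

Answer: BISIMILAR

Analysis:
Bisimulation quotient by refinement:
  P[0] = {{0,1,2,3,4}}
  P[1] = {{0},{1},{2,3},{4}}
Fixed point at round 2; 4 class(es).
2∈{2,3}, 3∈{2,3}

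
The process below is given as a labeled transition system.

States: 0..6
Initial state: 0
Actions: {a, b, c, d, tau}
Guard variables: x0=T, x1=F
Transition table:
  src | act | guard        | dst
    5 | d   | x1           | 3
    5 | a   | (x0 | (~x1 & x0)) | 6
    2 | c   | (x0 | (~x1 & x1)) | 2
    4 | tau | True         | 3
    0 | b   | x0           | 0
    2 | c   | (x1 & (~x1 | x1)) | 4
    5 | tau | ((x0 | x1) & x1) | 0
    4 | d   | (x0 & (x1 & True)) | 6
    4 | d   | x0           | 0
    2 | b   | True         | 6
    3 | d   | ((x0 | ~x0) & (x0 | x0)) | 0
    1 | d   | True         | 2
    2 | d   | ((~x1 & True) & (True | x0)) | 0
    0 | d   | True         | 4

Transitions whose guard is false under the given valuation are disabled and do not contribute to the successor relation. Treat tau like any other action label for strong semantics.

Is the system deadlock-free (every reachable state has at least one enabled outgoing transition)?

R = {0,3,4}
  0: b→0  d→4  [deg 2]
  3: d→0  [deg 1]
  4: d→0  tau→3  [deg 2]

Answer: DEADLOCK-FREE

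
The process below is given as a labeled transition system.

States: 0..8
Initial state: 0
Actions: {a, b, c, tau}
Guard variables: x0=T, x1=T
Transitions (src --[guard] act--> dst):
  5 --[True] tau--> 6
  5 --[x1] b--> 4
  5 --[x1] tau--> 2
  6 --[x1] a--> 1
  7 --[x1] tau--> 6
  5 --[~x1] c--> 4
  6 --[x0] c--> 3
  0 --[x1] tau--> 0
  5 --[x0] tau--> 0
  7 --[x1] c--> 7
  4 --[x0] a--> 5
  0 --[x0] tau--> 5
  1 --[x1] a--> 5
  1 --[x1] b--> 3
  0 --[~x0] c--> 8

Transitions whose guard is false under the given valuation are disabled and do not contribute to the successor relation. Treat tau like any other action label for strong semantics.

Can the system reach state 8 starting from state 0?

Answer: UNREACHABLE

Working:
13 transition(s) survive guard evaluation.
depth 0: {0}
depth 1: {5}  cumulative {0,5}
depth 2: {2,4,6}  cumulative {0,2,4,5,6}
depth 3: {1,3}  cumulative {0,1,2,3,4,5,6}
Reach set: {0,1,2,3,4,5,6}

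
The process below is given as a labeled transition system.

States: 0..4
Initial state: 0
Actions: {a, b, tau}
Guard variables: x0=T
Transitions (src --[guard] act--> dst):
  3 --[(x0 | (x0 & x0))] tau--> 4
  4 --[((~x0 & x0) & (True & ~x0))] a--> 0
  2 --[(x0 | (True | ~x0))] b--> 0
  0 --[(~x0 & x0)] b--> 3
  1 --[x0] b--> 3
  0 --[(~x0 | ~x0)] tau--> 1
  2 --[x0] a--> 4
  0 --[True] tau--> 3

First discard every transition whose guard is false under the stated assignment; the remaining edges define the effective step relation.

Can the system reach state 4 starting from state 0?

Answer: REACHABLE

Analysis:
After dropping false guards: 5 live edges.
L0 = {0}
L1 = {3}  now seen {0,3}
L2 = {4}  now seen {0,3,4}
Reachable = {0,3,4}
trace reaching 4: tau·tau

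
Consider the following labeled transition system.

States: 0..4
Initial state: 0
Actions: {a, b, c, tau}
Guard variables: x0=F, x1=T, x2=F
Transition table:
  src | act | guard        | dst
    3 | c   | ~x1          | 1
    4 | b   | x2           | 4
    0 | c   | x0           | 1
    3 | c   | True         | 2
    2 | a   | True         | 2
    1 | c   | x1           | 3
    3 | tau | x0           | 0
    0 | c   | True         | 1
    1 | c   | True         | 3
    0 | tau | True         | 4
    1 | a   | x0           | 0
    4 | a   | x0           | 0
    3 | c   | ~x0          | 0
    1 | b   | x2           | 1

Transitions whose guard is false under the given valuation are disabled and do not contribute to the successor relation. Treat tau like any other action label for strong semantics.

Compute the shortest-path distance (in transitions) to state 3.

Answer: 2

Analysis:
BFS to 3:
  Layer 0: {0}
  Layer 1: {1,4}
  Layer 2: {3}
depth(3)=2, e.g. c·c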